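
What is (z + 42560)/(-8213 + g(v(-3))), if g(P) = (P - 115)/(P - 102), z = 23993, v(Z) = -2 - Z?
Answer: -6721853/829399 ≈ -8.1045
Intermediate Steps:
g(P) = (-115 + P)/(-102 + P)
(z + 42560)/(-8213 + g(v(-3))) = (23993 + 42560)/(-8213 + (-115 + (-2 - 1*(-3)))/(-102 + (-2 - 1*(-3)))) = 66553/(-8213 + (-115 + (-2 + 3))/(-102 + (-2 + 3))) = 66553/(-8213 + (-115 + 1)/(-102 + 1)) = 66553/(-8213 - 114/(-101)) = 66553/(-8213 - 1/101*(-114)) = 66553/(-8213 + 114/101) = 66553/(-829399/101) = 66553*(-101/829399) = -6721853/829399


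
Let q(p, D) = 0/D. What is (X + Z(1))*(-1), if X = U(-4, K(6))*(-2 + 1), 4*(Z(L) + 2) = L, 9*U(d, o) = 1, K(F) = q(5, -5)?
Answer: 67/36 ≈ 1.8611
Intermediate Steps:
q(p, D) = 0
K(F) = 0
U(d, o) = 1/9 (U(d, o) = (1/9)*1 = 1/9)
Z(L) = -2 + L/4
X = -1/9 (X = (-2 + 1)/9 = (1/9)*(-1) = -1/9 ≈ -0.11111)
(X + Z(1))*(-1) = (-1/9 + (-2 + (1/4)*1))*(-1) = (-1/9 + (-2 + 1/4))*(-1) = (-1/9 - 7/4)*(-1) = -67/36*(-1) = 67/36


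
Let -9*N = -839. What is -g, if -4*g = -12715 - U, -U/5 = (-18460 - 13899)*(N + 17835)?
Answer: -26106384865/36 ≈ -7.2518e+8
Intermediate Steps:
N = 839/9 (N = -⅑*(-839) = 839/9 ≈ 93.222)
U = 26106270430/9 (U = -5*(-18460 - 13899)*(839/9 + 17835) = -(-161795)*161354/9 = -5*(-5221254086/9) = 26106270430/9 ≈ 2.9007e+9)
g = 26106384865/36 (g = -(-12715 - 1*26106270430/9)/4 = -(-12715 - 26106270430/9)/4 = -¼*(-26106384865/9) = 26106384865/36 ≈ 7.2518e+8)
-g = -1*26106384865/36 = -26106384865/36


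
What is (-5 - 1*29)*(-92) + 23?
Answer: 3151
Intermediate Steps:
(-5 - 1*29)*(-92) + 23 = (-5 - 29)*(-92) + 23 = -34*(-92) + 23 = 3128 + 23 = 3151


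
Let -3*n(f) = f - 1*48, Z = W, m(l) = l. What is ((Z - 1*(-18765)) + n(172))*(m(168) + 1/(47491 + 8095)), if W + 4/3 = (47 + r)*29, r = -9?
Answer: 555385577377/166758 ≈ 3.3305e+6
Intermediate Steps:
W = 3302/3 (W = -4/3 + (47 - 9)*29 = -4/3 + 38*29 = -4/3 + 1102 = 3302/3 ≈ 1100.7)
Z = 3302/3 ≈ 1100.7
n(f) = 16 - f/3 (n(f) = -(f - 1*48)/3 = -(f - 48)/3 = -(-48 + f)/3 = 16 - f/3)
((Z - 1*(-18765)) + n(172))*(m(168) + 1/(47491 + 8095)) = ((3302/3 - 1*(-18765)) + (16 - ⅓*172))*(168 + 1/(47491 + 8095)) = ((3302/3 + 18765) + (16 - 172/3))*(168 + 1/55586) = (59597/3 - 124/3)*(168 + 1/55586) = (59473/3)*(9338449/55586) = 555385577377/166758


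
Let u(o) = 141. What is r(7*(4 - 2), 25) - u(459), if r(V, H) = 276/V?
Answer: -849/7 ≈ -121.29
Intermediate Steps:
r(7*(4 - 2), 25) - u(459) = 276/((7*(4 - 2))) - 1*141 = 276/((7*2)) - 141 = 276/14 - 141 = 276*(1/14) - 141 = 138/7 - 141 = -849/7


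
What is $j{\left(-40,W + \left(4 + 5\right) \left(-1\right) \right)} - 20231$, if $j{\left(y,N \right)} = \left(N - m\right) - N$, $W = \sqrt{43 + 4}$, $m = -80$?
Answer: $-20151$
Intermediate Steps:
$W = \sqrt{47} \approx 6.8557$
$j{\left(y,N \right)} = 80$ ($j{\left(y,N \right)} = \left(N - -80\right) - N = \left(N + 80\right) - N = \left(80 + N\right) - N = 80$)
$j{\left(-40,W + \left(4 + 5\right) \left(-1\right) \right)} - 20231 = 80 - 20231 = -20151$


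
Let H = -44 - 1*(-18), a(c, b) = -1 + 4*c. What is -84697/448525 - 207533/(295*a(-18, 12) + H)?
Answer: 91257586808/9670647525 ≈ 9.4366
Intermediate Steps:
H = -26 (H = -44 + 18 = -26)
-84697/448525 - 207533/(295*a(-18, 12) + H) = -84697/448525 - 207533/(295*(-1 + 4*(-18)) - 26) = -84697*1/448525 - 207533/(295*(-1 - 72) - 26) = -84697/448525 - 207533/(295*(-73) - 26) = -84697/448525 - 207533/(-21535 - 26) = -84697/448525 - 207533/(-21561) = -84697/448525 - 207533*(-1/21561) = -84697/448525 + 207533/21561 = 91257586808/9670647525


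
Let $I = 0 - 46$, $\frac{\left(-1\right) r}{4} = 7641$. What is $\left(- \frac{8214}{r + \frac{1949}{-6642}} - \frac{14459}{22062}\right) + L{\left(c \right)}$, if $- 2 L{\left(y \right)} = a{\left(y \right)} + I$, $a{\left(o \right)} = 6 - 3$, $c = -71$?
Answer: $\frac{47280881550697}{2239381656147} \approx 21.113$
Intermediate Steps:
$r = -30564$ ($r = \left(-4\right) 7641 = -30564$)
$I = -46$ ($I = 0 - 46 = -46$)
$a{\left(o \right)} = 3$
$L{\left(y \right)} = \frac{43}{2}$ ($L{\left(y \right)} = - \frac{3 - 46}{2} = \left(- \frac{1}{2}\right) \left(-43\right) = \frac{43}{2}$)
$\left(- \frac{8214}{r + \frac{1949}{-6642}} - \frac{14459}{22062}\right) + L{\left(c \right)} = \left(- \frac{8214}{-30564 + \frac{1949}{-6642}} - \frac{14459}{22062}\right) + \frac{43}{2} = \left(- \frac{8214}{-30564 + 1949 \left(- \frac{1}{6642}\right)} - \frac{14459}{22062}\right) + \frac{43}{2} = \left(- \frac{8214}{-30564 - \frac{1949}{6642}} - \frac{14459}{22062}\right) + \frac{43}{2} = \left(- \frac{8214}{- \frac{203008037}{6642}} - \frac{14459}{22062}\right) + \frac{43}{2} = \left(\left(-8214\right) \left(- \frac{6642}{203008037}\right) - \frac{14459}{22062}\right) + \frac{43}{2} = \left(\frac{54557388}{203008037} - \frac{14459}{22062}\right) + \frac{43}{2} = - \frac{1731648112927}{4478763312294} + \frac{43}{2} = \frac{47280881550697}{2239381656147}$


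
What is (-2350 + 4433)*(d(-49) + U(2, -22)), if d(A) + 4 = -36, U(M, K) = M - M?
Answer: -83320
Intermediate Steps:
U(M, K) = 0
d(A) = -40 (d(A) = -4 - 36 = -40)
(-2350 + 4433)*(d(-49) + U(2, -22)) = (-2350 + 4433)*(-40 + 0) = 2083*(-40) = -83320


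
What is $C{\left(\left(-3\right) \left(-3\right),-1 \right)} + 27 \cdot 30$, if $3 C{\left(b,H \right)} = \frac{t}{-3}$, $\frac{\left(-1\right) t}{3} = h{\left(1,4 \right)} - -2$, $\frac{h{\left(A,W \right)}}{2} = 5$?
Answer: $814$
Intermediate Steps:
$h{\left(A,W \right)} = 10$ ($h{\left(A,W \right)} = 2 \cdot 5 = 10$)
$t = -36$ ($t = - 3 \left(10 - -2\right) = - 3 \left(10 + 2\right) = \left(-3\right) 12 = -36$)
$C{\left(b,H \right)} = 4$ ($C{\left(b,H \right)} = \frac{\left(-36\right) \frac{1}{-3}}{3} = \frac{\left(-36\right) \left(- \frac{1}{3}\right)}{3} = \frac{1}{3} \cdot 12 = 4$)
$C{\left(\left(-3\right) \left(-3\right),-1 \right)} + 27 \cdot 30 = 4 + 27 \cdot 30 = 4 + 810 = 814$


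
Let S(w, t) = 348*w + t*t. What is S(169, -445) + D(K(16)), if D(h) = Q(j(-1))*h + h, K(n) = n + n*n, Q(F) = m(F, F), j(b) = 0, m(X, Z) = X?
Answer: 257109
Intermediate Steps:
Q(F) = F
K(n) = n + n²
D(h) = h (D(h) = 0*h + h = 0 + h = h)
S(w, t) = t² + 348*w (S(w, t) = 348*w + t² = t² + 348*w)
S(169, -445) + D(K(16)) = ((-445)² + 348*169) + 16*(1 + 16) = (198025 + 58812) + 16*17 = 256837 + 272 = 257109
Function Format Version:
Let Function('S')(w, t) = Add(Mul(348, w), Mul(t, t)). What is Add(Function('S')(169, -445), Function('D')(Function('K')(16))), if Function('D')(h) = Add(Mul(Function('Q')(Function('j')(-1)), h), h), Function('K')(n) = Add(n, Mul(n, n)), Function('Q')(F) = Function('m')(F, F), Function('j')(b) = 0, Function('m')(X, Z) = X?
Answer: 257109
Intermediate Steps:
Function('Q')(F) = F
Function('K')(n) = Add(n, Pow(n, 2))
Function('D')(h) = h (Function('D')(h) = Add(Mul(0, h), h) = Add(0, h) = h)
Function('S')(w, t) = Add(Pow(t, 2), Mul(348, w)) (Function('S')(w, t) = Add(Mul(348, w), Pow(t, 2)) = Add(Pow(t, 2), Mul(348, w)))
Add(Function('S')(169, -445), Function('D')(Function('K')(16))) = Add(Add(Pow(-445, 2), Mul(348, 169)), Mul(16, Add(1, 16))) = Add(Add(198025, 58812), Mul(16, 17)) = Add(256837, 272) = 257109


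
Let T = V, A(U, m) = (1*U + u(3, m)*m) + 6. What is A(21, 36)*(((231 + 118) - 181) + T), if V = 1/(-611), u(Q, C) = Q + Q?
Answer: 24943221/611 ≈ 40824.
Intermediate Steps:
u(Q, C) = 2*Q
A(U, m) = 6 + U + 6*m (A(U, m) = (1*U + (2*3)*m) + 6 = (U + 6*m) + 6 = 6 + U + 6*m)
V = -1/611 ≈ -0.0016367
T = -1/611 ≈ -0.0016367
A(21, 36)*(((231 + 118) - 181) + T) = (6 + 21 + 6*36)*(((231 + 118) - 181) - 1/611) = (6 + 21 + 216)*((349 - 181) - 1/611) = 243*(168 - 1/611) = 243*(102647/611) = 24943221/611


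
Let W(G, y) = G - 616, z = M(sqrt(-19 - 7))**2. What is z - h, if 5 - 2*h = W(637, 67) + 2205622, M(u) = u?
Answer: 1102793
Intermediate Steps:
z = -26 (z = (sqrt(-19 - 7))**2 = (sqrt(-26))**2 = (I*sqrt(26))**2 = -26)
W(G, y) = -616 + G
h = -1102819 (h = 5/2 - ((-616 + 637) + 2205622)/2 = 5/2 - (21 + 2205622)/2 = 5/2 - 1/2*2205643 = 5/2 - 2205643/2 = -1102819)
z - h = -26 - 1*(-1102819) = -26 + 1102819 = 1102793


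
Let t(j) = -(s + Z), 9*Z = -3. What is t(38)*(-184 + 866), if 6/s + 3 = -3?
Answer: 2728/3 ≈ 909.33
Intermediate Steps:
Z = -1/3 (Z = (1/9)*(-3) = -1/3 ≈ -0.33333)
s = -1 (s = 6/(-3 - 3) = 6/(-6) = 6*(-1/6) = -1)
t(j) = 4/3 (t(j) = -(-1 - 1/3) = -1*(-4/3) = 4/3)
t(38)*(-184 + 866) = 4*(-184 + 866)/3 = (4/3)*682 = 2728/3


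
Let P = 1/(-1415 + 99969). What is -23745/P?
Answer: -2340164730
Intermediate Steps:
P = 1/98554 ≈ 1.0147e-5
-23745/P = -23745/1/98554 = -23745*98554 = -2340164730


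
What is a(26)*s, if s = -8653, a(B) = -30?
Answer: 259590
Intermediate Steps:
a(26)*s = -30*(-8653) = 259590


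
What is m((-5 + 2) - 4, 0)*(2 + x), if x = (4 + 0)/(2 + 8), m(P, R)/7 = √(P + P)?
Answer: 84*I*√14/5 ≈ 62.86*I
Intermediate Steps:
m(P, R) = 7*√2*√P (m(P, R) = 7*√(P + P) = 7*√(2*P) = 7*(√2*√P) = 7*√2*√P)
x = ⅖ (x = 4/10 = 4*(⅒) = ⅖ ≈ 0.40000)
m((-5 + 2) - 4, 0)*(2 + x) = (7*√2*√((-5 + 2) - 4))*(2 + ⅖) = (7*√2*√(-3 - 4))*(12/5) = (7*√2*√(-7))*(12/5) = (7*√2*(I*√7))*(12/5) = (7*I*√14)*(12/5) = 84*I*√14/5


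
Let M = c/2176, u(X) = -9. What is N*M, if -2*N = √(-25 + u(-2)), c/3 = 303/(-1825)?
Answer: 909*I*√34/7942400 ≈ 0.00066735*I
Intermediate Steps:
c = -909/1825 (c = 3*(303/(-1825)) = 3*(303*(-1/1825)) = 3*(-303/1825) = -909/1825 ≈ -0.49808)
M = -909/3971200 (M = -909/1825/2176 = -909/1825*1/2176 = -909/3971200 ≈ -0.00022890)
N = -I*√34/2 (N = -√(-25 - 9)/2 = -I*√34/2 ≈ -2.9155*I)
N*M = -I*√34/2*(-909/3971200) = 909*I*√34/7942400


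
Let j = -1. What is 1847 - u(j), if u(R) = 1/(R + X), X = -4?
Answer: 9236/5 ≈ 1847.2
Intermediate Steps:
u(R) = 1/(-4 + R) (u(R) = 1/(R - 4) = 1/(-4 + R))
1847 - u(j) = 1847 - 1/(-4 - 1) = 1847 - 1/(-5) = 1847 - 1*(-⅕) = 1847 + ⅕ = 9236/5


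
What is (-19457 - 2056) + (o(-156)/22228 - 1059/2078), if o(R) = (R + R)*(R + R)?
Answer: -248375520453/11547446 ≈ -21509.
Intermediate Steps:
o(R) = 4*R² (o(R) = (2*R)*(2*R) = 4*R²)
(-19457 - 2056) + (o(-156)/22228 - 1059/2078) = (-19457 - 2056) + ((4*(-156)²)/22228 - 1059/2078) = -21513 + ((4*24336)*(1/22228) - 1059*1/2078) = -21513 + (97344*(1/22228) - 1059/2078) = -21513 + (24336/5557 - 1059/2078) = -21513 + 44685345/11547446 = -248375520453/11547446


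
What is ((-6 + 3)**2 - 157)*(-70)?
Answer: 10360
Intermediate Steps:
((-6 + 3)**2 - 157)*(-70) = ((-3)**2 - 157)*(-70) = (9 - 157)*(-70) = -148*(-70) = 10360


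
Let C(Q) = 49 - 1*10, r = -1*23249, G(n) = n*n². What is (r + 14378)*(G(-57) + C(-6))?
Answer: 1642501134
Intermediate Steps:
G(n) = n³
r = -23249
C(Q) = 39 (C(Q) = 49 - 10 = 39)
(r + 14378)*(G(-57) + C(-6)) = (-23249 + 14378)*((-57)³ + 39) = -8871*(-185193 + 39) = -8871*(-185154) = 1642501134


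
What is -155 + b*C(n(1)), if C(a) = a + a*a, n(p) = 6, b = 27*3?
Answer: 3247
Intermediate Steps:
b = 81
C(a) = a + a²
-155 + b*C(n(1)) = -155 + 81*(6*(1 + 6)) = -155 + 81*(6*7) = -155 + 81*42 = -155 + 3402 = 3247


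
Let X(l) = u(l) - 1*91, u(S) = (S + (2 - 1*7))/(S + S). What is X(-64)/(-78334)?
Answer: 11579/10026752 ≈ 0.0011548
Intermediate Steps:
u(S) = (-5 + S)/(2*S) (u(S) = (S + (2 - 7))/((2*S)) = (S - 5)*(1/(2*S)) = (-5 + S)*(1/(2*S)) = (-5 + S)/(2*S))
X(l) = -91 + (-5 + l)/(2*l) (X(l) = (-5 + l)/(2*l) - 1*91 = (-5 + l)/(2*l) - 91 = -91 + (-5 + l)/(2*l))
X(-64)/(-78334) = ((½)*(-5 - 181*(-64))/(-64))/(-78334) = ((½)*(-1/64)*(-5 + 11584))*(-1/78334) = ((½)*(-1/64)*11579)*(-1/78334) = -11579/128*(-1/78334) = 11579/10026752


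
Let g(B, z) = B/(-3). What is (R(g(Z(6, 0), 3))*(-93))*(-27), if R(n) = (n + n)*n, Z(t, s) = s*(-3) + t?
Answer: 20088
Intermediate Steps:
Z(t, s) = t - 3*s (Z(t, s) = -3*s + t = t - 3*s)
g(B, z) = -B/3 (g(B, z) = B*(-⅓) = -B/3)
R(n) = 2*n² (R(n) = (2*n)*n = 2*n²)
(R(g(Z(6, 0), 3))*(-93))*(-27) = ((2*(-(6 - 3*0)/3)²)*(-93))*(-27) = ((2*(-(6 + 0)/3)²)*(-93))*(-27) = ((2*(-⅓*6)²)*(-93))*(-27) = ((2*(-2)²)*(-93))*(-27) = ((2*4)*(-93))*(-27) = (8*(-93))*(-27) = -744*(-27) = 20088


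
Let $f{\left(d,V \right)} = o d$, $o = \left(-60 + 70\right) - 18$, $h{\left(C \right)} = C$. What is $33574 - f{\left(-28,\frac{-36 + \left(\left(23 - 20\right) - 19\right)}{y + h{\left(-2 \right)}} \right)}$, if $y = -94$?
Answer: $33350$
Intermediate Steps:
$o = -8$ ($o = 10 - 18 = -8$)
$f{\left(d,V \right)} = - 8 d$
$33574 - f{\left(-28,\frac{-36 + \left(\left(23 - 20\right) - 19\right)}{y + h{\left(-2 \right)}} \right)} = 33574 - \left(-8\right) \left(-28\right) = 33574 - 224 = 33350$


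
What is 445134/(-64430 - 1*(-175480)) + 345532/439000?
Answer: 1168925773/243754750 ≈ 4.7955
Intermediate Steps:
445134/(-64430 - 1*(-175480)) + 345532/439000 = 445134/(-64430 + 175480) + 345532*(1/439000) = 445134/111050 + 86383/109750 = 445134*(1/111050) + 86383/109750 = 222567/55525 + 86383/109750 = 1168925773/243754750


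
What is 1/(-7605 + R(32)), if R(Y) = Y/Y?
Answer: -1/7604 ≈ -0.00013151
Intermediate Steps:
R(Y) = 1
1/(-7605 + R(32)) = 1/(-7605 + 1) = 1/(-7604) = -1/7604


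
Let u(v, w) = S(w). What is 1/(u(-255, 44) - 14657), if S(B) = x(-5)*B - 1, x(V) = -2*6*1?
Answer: -1/15186 ≈ -6.5850e-5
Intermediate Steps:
x(V) = -12 (x(V) = -12*1 = -12)
S(B) = -1 - 12*B (S(B) = -12*B - 1 = -1 - 12*B)
u(v, w) = -1 - 12*w
1/(u(-255, 44) - 14657) = 1/((-1 - 12*44) - 14657) = 1/((-1 - 528) - 14657) = 1/(-529 - 14657) = 1/(-15186) = -1/15186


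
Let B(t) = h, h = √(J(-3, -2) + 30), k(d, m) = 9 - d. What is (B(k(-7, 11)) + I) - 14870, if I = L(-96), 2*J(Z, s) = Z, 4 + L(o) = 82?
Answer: -14792 + √114/2 ≈ -14787.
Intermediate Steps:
L(o) = 78 (L(o) = -4 + 82 = 78)
J(Z, s) = Z/2
I = 78
h = √114/2 (h = √((½)*(-3) + 30) = √(-3/2 + 30) = √(57/2) = √114/2 ≈ 5.3385)
B(t) = √114/2
(B(k(-7, 11)) + I) - 14870 = (√114/2 + 78) - 14870 = (78 + √114/2) - 14870 = -14792 + √114/2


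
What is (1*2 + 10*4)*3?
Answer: 126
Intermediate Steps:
(1*2 + 10*4)*3 = (2 + 40)*3 = 42*3 = 126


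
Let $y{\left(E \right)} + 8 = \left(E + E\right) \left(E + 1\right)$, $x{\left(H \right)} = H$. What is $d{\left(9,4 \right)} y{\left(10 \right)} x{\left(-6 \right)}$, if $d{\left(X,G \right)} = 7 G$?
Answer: $-35616$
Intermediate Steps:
$y{\left(E \right)} = -8 + 2 E \left(1 + E\right)$ ($y{\left(E \right)} = -8 + \left(E + E\right) \left(E + 1\right) = -8 + 2 E \left(1 + E\right)$)
$d{\left(9,4 \right)} y{\left(10 \right)} x{\left(-6 \right)} = 7 \cdot 4 \left(-8 + 2 \cdot 10 + 2 \cdot 10^{2}\right) \left(-6\right) = 28 \left(-8 + 20 + 2 \cdot 100\right) \left(-6\right) = 28 \left(-8 + 20 + 200\right) \left(-6\right) = 28 \cdot 212 \left(-6\right) = 5936 \left(-6\right) = -35616$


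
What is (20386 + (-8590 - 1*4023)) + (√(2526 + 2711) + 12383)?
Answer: 20156 + √5237 ≈ 20228.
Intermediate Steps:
(20386 + (-8590 - 1*4023)) + (√(2526 + 2711) + 12383) = (20386 + (-8590 - 4023)) + (√5237 + 12383) = (20386 - 12613) + (12383 + √5237) = 7773 + (12383 + √5237) = 20156 + √5237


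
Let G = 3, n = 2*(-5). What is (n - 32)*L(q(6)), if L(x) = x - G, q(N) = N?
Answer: -126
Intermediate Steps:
n = -10
L(x) = -3 + x (L(x) = x - 1*3 = x - 3 = -3 + x)
(n - 32)*L(q(6)) = (-10 - 32)*(-3 + 6) = -42*3 = -126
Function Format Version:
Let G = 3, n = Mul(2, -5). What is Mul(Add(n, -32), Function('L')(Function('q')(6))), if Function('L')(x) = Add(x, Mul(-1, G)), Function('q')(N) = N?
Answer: -126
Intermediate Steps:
n = -10
Function('L')(x) = Add(-3, x) (Function('L')(x) = Add(x, Mul(-1, 3)) = Add(x, -3) = Add(-3, x))
Mul(Add(n, -32), Function('L')(Function('q')(6))) = Mul(Add(-10, -32), Add(-3, 6)) = Mul(-42, 3) = -126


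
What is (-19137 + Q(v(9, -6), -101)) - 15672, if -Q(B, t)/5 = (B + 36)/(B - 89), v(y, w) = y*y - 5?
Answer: -451957/13 ≈ -34766.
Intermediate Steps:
v(y, w) = -5 + y² (v(y, w) = y² - 5 = -5 + y²)
Q(B, t) = -5*(36 + B)/(-89 + B) (Q(B, t) = -5*(B + 36)/(B - 89) = -5*(36 + B)/(-89 + B))
(-19137 + Q(v(9, -6), -101)) - 15672 = (-19137 + 5*(-36 - (-5 + 9²))/(-89 + (-5 + 9²))) - 15672 = (-19137 + 5*(-36 - (-5 + 81))/(-89 + (-5 + 81))) - 15672 = (-19137 + 5*(-36 - 1*76)/(-89 + 76)) - 15672 = (-19137 + 5*(-36 - 76)/(-13)) - 15672 = (-19137 + 5*(-1/13)*(-112)) - 15672 = (-19137 + 560/13) - 15672 = -248221/13 - 15672 = -451957/13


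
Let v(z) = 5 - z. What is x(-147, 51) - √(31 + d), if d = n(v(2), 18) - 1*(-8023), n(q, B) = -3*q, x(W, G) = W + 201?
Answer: 54 - √8045 ≈ -35.694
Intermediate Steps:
x(W, G) = 201 + W
d = 8014 (d = -3*(5 - 1*2) - 1*(-8023) = -3*(5 - 2) + 8023 = -3*3 + 8023 = -9 + 8023 = 8014)
x(-147, 51) - √(31 + d) = (201 - 147) - √(31 + 8014) = 54 - √8045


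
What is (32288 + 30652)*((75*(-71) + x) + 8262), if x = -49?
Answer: 181770720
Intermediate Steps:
(32288 + 30652)*((75*(-71) + x) + 8262) = (32288 + 30652)*((75*(-71) - 49) + 8262) = 62940*((-5325 - 49) + 8262) = 62940*(-5374 + 8262) = 62940*2888 = 181770720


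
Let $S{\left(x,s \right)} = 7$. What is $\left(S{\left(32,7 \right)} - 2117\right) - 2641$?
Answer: $-4751$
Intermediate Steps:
$\left(S{\left(32,7 \right)} - 2117\right) - 2641 = \left(7 - 2117\right) - 2641 = -2110 - 2641 = -4751$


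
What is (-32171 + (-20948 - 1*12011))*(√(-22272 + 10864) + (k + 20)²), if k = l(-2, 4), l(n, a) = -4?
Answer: -16673280 - 260520*I*√713 ≈ -1.6673e+7 - 6.9564e+6*I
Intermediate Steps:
k = -4
(-32171 + (-20948 - 1*12011))*(√(-22272 + 10864) + (k + 20)²) = (-32171 + (-20948 - 1*12011))*(√(-22272 + 10864) + (-4 + 20)²) = (-32171 + (-20948 - 12011))*(√(-11408) + 16²) = (-32171 - 32959)*(4*I*√713 + 256) = -65130*(256 + 4*I*√713) = -16673280 - 260520*I*√713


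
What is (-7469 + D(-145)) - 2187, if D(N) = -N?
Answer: -9511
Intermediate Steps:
(-7469 + D(-145)) - 2187 = (-7469 - 1*(-145)) - 2187 = (-7469 + 145) - 2187 = -7324 - 2187 = -9511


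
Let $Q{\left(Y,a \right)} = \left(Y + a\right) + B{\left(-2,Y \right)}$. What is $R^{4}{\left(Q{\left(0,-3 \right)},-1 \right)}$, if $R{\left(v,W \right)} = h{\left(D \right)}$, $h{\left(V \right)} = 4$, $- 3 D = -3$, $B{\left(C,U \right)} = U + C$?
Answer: $256$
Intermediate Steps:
$B{\left(C,U \right)} = C + U$
$Q{\left(Y,a \right)} = -2 + a + 2 Y$ ($Q{\left(Y,a \right)} = \left(Y + a\right) + \left(-2 + Y\right) = -2 + a + 2 Y$)
$D = 1$ ($D = \left(- \frac{1}{3}\right) \left(-3\right) = 1$)
$R{\left(v,W \right)} = 4$
$R^{4}{\left(Q{\left(0,-3 \right)},-1 \right)} = 4^{4} = 256$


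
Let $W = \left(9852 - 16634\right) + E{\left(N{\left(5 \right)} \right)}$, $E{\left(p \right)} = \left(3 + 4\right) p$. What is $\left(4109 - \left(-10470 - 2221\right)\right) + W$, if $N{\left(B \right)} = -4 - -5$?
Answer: $10025$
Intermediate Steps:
$N{\left(B \right)} = 1$ ($N{\left(B \right)} = -4 + 5 = 1$)
$E{\left(p \right)} = 7 p$
$W = -6775$ ($W = \left(9852 - 16634\right) + 7 \cdot 1 = -6782 + 7 = -6775$)
$\left(4109 - \left(-10470 - 2221\right)\right) + W = \left(4109 - \left(-10470 - 2221\right)\right) - 6775 = \left(4109 - -12691\right) - 6775 = \left(4109 + 12691\right) - 6775 = 16800 - 6775 = 10025$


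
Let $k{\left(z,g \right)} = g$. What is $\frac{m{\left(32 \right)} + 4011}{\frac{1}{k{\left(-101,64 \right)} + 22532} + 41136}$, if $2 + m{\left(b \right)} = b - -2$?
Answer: $\frac{91355628}{929509057} \approx 0.098284$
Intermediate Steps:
$m{\left(b \right)} = b$ ($m{\left(b \right)} = -2 + \left(b - -2\right) = -2 + \left(b + 2\right) = -2 + \left(2 + b\right) = b$)
$\frac{m{\left(32 \right)} + 4011}{\frac{1}{k{\left(-101,64 \right)} + 22532} + 41136} = \frac{32 + 4011}{\frac{1}{64 + 22532} + 41136} = \frac{4043}{\frac{1}{22596} + 41136} = \frac{4043}{\frac{929509057}{22596}} = 4043 \cdot \frac{22596}{929509057} = \frac{91355628}{929509057}$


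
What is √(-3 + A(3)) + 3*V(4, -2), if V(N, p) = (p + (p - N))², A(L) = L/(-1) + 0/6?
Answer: 192 + I*√6 ≈ 192.0 + 2.4495*I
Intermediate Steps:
A(L) = -L (A(L) = L*(-1) + 0*(⅙) = -L + 0 = -L)
V(N, p) = (-N + 2*p)²
√(-3 + A(3)) + 3*V(4, -2) = √(-3 - 1*3) + 3*(4 - 2*(-2))² = √(-3 - 3) + 3*(4 + 4)² = √(-6) + 3*8² = I*√6 + 3*64 = I*√6 + 192 = 192 + I*√6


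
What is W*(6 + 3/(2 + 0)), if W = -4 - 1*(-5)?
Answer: 15/2 ≈ 7.5000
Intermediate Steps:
W = 1 (W = -4 + 5 = 1)
W*(6 + 3/(2 + 0)) = 1*(6 + 3/(2 + 0)) = 1*(6 + 3/2) = 1*(15/2) = 15/2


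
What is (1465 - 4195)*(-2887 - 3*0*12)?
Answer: 7881510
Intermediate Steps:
(1465 - 4195)*(-2887 - 3*0*12) = -2730*(-2887 + 0*12) = -2730*(-2887 + 0) = -2730*(-2887) = 7881510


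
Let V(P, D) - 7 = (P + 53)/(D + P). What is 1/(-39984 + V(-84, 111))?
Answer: -27/1079410 ≈ -2.5014e-5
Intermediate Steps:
V(P, D) = 7 + (53 + P)/(D + P) (V(P, D) = 7 + (P + 53)/(D + P) = 7 + (53 + P)/(D + P))
1/(-39984 + V(-84, 111)) = 1/(-39984 + (53 + 7*111 + 8*(-84))/(111 - 84)) = 1/(-39984 + (53 + 777 - 672)/27) = 1/(-39984 + (1/27)*158) = 1/(-39984 + 158/27) = 1/(-1079410/27) = -27/1079410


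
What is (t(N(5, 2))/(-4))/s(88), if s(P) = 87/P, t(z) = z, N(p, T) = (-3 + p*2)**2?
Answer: -1078/87 ≈ -12.391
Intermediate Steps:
N(p, T) = (-3 + 2*p)**2
(t(N(5, 2))/(-4))/s(88) = ((-3 + 2*5)**2/(-4))/((87/88)) = (-(-3 + 10)**2/4)/((87*(1/88))) = (-1/4*7**2)/(87/88) = -1/4*49*(88/87) = -49/4*88/87 = -1078/87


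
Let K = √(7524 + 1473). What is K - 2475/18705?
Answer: -165/1247 + √8997 ≈ 94.720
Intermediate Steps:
K = √8997 ≈ 94.853
K - 2475/18705 = √8997 - 2475/18705 = √8997 - 2475*1/18705 = √8997 - 165/1247 = -165/1247 + √8997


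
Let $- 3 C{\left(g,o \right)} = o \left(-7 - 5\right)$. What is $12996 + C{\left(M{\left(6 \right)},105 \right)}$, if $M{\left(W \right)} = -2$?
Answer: $13416$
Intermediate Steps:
$C{\left(g,o \right)} = 4 o$ ($C{\left(g,o \right)} = - \frac{o \left(-7 - 5\right)}{3} = - \frac{o \left(-12\right)}{3} = - \frac{\left(-12\right) o}{3} = 4 o$)
$12996 + C{\left(M{\left(6 \right)},105 \right)} = 12996 + 4 \cdot 105 = 12996 + 420 = 13416$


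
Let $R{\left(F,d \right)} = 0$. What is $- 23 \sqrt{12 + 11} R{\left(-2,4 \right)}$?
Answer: $0$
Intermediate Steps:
$- 23 \sqrt{12 + 11} R{\left(-2,4 \right)} = - 23 \sqrt{12 + 11} \cdot 0 = - 23 \sqrt{23} \cdot 0 = 0$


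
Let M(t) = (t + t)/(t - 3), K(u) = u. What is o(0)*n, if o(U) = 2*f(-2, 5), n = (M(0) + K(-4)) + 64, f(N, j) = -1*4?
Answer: -480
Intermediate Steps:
f(N, j) = -4
M(t) = 2*t/(-3 + t) (M(t) = (2*t)/(-3 + t) = 2*t/(-3 + t))
n = 60 (n = (2*0/(-3 + 0) - 4) + 64 = (2*0/(-3) - 4) + 64 = (2*0*(-1/3) - 4) + 64 = (0 - 4) + 64 = -4 + 64 = 60)
o(U) = -8 (o(U) = 2*(-4) = -8)
o(0)*n = -8*60 = -480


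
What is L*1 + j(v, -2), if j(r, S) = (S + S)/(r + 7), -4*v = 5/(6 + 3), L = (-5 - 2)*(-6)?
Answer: 10230/247 ≈ 41.417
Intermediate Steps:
L = 42 (L = -7*(-6) = 42)
v = -5/36 (v = -5/(4*(6 + 3)) = -5/(4*9) = -¼*5/9 = -5/36 ≈ -0.13889)
j(r, S) = 2*S/(7 + r) (j(r, S) = (2*S)/(7 + r) = 2*S/(7 + r))
L*1 + j(v, -2) = 42*1 + 2*(-2)/(7 - 5/36) = 42 + 2*(-2)/(247/36) = 42 + 2*(-2)*(36/247) = 42 - 144/247 = 10230/247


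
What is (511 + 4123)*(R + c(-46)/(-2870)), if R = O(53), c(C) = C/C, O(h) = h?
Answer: 50348079/205 ≈ 2.4560e+5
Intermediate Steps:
c(C) = 1
R = 53
(511 + 4123)*(R + c(-46)/(-2870)) = (511 + 4123)*(53 + 1/(-2870)) = 4634*(53 + 1*(-1/2870)) = 4634*(53 - 1/2870) = 4634*(152109/2870) = 50348079/205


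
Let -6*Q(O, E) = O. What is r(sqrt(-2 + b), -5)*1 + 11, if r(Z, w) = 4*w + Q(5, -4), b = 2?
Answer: -59/6 ≈ -9.8333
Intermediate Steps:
Q(O, E) = -O/6
r(Z, w) = -5/6 + 4*w (r(Z, w) = 4*w - 1/6*5 = 4*w - 5/6 = -5/6 + 4*w)
r(sqrt(-2 + b), -5)*1 + 11 = (-5/6 + 4*(-5))*1 + 11 = (-5/6 - 20)*1 + 11 = -125/6*1 + 11 = -125/6 + 11 = -59/6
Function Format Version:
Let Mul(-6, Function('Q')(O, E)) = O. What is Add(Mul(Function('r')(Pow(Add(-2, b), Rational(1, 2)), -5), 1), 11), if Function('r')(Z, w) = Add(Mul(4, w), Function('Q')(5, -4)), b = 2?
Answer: Rational(-59, 6) ≈ -9.8333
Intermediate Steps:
Function('Q')(O, E) = Mul(Rational(-1, 6), O)
Function('r')(Z, w) = Add(Rational(-5, 6), Mul(4, w)) (Function('r')(Z, w) = Add(Mul(4, w), Mul(Rational(-1, 6), 5)) = Add(Mul(4, w), Rational(-5, 6)) = Add(Rational(-5, 6), Mul(4, w)))
Add(Mul(Function('r')(Pow(Add(-2, b), Rational(1, 2)), -5), 1), 11) = Add(Mul(Add(Rational(-5, 6), Mul(4, -5)), 1), 11) = Add(Mul(Add(Rational(-5, 6), -20), 1), 11) = Add(Mul(Rational(-125, 6), 1), 11) = Add(Rational(-125, 6), 11) = Rational(-59, 6)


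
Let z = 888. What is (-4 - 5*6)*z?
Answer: -30192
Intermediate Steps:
(-4 - 5*6)*z = (-4 - 5*6)*888 = (-4 - 30)*888 = -34*888 = -30192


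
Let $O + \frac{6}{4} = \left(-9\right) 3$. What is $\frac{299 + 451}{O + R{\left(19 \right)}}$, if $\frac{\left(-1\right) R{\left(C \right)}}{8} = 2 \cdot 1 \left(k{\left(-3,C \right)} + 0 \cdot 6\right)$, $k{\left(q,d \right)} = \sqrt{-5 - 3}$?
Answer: $- \frac{85500}{11441} + \frac{96000 i \sqrt{2}}{11441} \approx -7.4731 + 11.866 i$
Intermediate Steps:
$k{\left(q,d \right)} = 2 i \sqrt{2}$ ($k{\left(q,d \right)} = \sqrt{-8} = 2 i \sqrt{2}$)
$O = - \frac{57}{2}$ ($O = - \frac{3}{2} - 27 = - \frac{57}{2} \approx -28.5$)
$R{\left(C \right)} = - 32 i \sqrt{2}$ ($R{\left(C \right)} = - 8 \cdot 2 \cdot 1 \left(2 i \sqrt{2} + 0 \cdot 6\right) = - 8 \cdot 2 \left(2 i \sqrt{2} + 0\right) = - 8 \cdot 2 \cdot 2 i \sqrt{2} = - 8 \cdot 4 i \sqrt{2} = - 32 i \sqrt{2}$)
$\frac{299 + 451}{O + R{\left(19 \right)}} = \frac{299 + 451}{- \frac{57}{2} - 32 i \sqrt{2}} = \frac{750}{- \frac{57}{2} - 32 i \sqrt{2}}$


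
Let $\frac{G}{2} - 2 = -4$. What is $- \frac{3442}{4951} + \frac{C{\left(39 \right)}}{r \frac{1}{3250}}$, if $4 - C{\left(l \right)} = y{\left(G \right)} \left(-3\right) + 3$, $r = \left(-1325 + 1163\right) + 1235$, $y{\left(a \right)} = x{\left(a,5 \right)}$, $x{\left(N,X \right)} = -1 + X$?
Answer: $\frac{205486484}{5312423} \approx 38.68$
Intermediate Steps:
$G = -4$ ($G = 4 + 2 \left(-4\right) = 4 - 8 = -4$)
$y{\left(a \right)} = 4$ ($y{\left(a \right)} = -1 + 5 = 4$)
$r = 1073$ ($r = -162 + 1235 = 1073$)
$C{\left(l \right)} = 13$ ($C{\left(l \right)} = 4 - \left(4 \left(-3\right) + 3\right) = 4 - \left(-12 + 3\right) = 4 - -9 = 4 + 9 = 13$)
$- \frac{3442}{4951} + \frac{C{\left(39 \right)}}{r \frac{1}{3250}} = - \frac{3442}{4951} + \frac{13}{1073 \cdot \frac{1}{3250}} = \left(-3442\right) \frac{1}{4951} + \frac{13}{1073 \cdot \frac{1}{3250}} = - \frac{3442}{4951} + \frac{13}{\frac{1073}{3250}} = - \frac{3442}{4951} + 13 \cdot \frac{3250}{1073} = - \frac{3442}{4951} + \frac{42250}{1073} = \frac{205486484}{5312423}$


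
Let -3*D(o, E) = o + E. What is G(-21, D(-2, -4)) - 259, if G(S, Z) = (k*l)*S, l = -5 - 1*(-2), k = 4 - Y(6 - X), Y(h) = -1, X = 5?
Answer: 56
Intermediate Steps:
D(o, E) = -E/3 - o/3 (D(o, E) = -(o + E)/3 = -(E + o)/3 = -E/3 - o/3)
k = 5 (k = 4 - 1*(-1) = 4 + 1 = 5)
l = -3 (l = -5 + 2 = -3)
G(S, Z) = -15*S (G(S, Z) = (5*(-3))*S = -15*S)
G(-21, D(-2, -4)) - 259 = -15*(-21) - 259 = 315 - 259 = 56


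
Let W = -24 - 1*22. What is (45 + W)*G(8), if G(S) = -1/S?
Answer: 1/8 ≈ 0.12500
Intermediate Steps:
W = -46 (W = -24 - 22 = -46)
(45 + W)*G(8) = (45 - 46)*(-1/8) = -(-1)/8 = -1*(-1/8) = 1/8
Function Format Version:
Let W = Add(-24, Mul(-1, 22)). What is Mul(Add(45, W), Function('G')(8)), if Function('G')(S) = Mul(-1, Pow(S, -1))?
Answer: Rational(1, 8) ≈ 0.12500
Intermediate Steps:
W = -46 (W = Add(-24, -22) = -46)
Mul(Add(45, W), Function('G')(8)) = Mul(Add(45, -46), Mul(-1, Pow(8, -1))) = Mul(-1, Mul(-1, Rational(1, 8))) = Mul(-1, Rational(-1, 8)) = Rational(1, 8)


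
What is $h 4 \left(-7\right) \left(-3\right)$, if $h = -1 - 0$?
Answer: $-84$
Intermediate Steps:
$h = -1$ ($h = -1 + 0 = -1$)
$h 4 \left(-7\right) \left(-3\right) = - 4 \left(-7\right) \left(-3\right) = \left(-1\right) \left(-28\right) \left(-3\right) = 28 \left(-3\right) = -84$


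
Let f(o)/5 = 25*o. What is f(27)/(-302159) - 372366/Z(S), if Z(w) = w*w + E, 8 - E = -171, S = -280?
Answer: -12530993591/2638150229 ≈ -4.7499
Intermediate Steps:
E = 179 (E = 8 - 1*(-171) = 8 + 171 = 179)
Z(w) = 179 + w² (Z(w) = w*w + 179 = w² + 179 = 179 + w²)
f(o) = 125*o (f(o) = 5*(25*o) = 125*o)
f(27)/(-302159) - 372366/Z(S) = (125*27)/(-302159) - 372366/(179 + (-280)²) = 3375*(-1/302159) - 372366/(179 + 78400) = -3375/302159 - 372366/78579 = -3375/302159 - 372366*1/78579 = -3375/302159 - 41374/8731 = -12530993591/2638150229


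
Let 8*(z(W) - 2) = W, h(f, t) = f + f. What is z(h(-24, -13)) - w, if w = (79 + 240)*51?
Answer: -16273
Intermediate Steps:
h(f, t) = 2*f
z(W) = 2 + W/8
w = 16269 (w = 319*51 = 16269)
z(h(-24, -13)) - w = (2 + (2*(-24))/8) - 1*16269 = (2 + (⅛)*(-48)) - 16269 = (2 - 6) - 16269 = -4 - 16269 = -16273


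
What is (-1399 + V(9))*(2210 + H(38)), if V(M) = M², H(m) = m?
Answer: -2962864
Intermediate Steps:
(-1399 + V(9))*(2210 + H(38)) = (-1399 + 9²)*(2210 + 38) = (-1399 + 81)*2248 = -1318*2248 = -2962864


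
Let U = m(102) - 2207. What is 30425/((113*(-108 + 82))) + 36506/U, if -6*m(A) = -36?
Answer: -174220053/6466538 ≈ -26.942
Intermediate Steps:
m(A) = 6 (m(A) = -⅙*(-36) = 6)
U = -2201 (U = 6 - 2207 = -2201)
30425/((113*(-108 + 82))) + 36506/U = 30425/((113*(-108 + 82))) + 36506/(-2201) = 30425/((113*(-26))) + 36506*(-1/2201) = 30425/(-2938) - 36506/2201 = 30425*(-1/2938) - 36506/2201 = -30425/2938 - 36506/2201 = -174220053/6466538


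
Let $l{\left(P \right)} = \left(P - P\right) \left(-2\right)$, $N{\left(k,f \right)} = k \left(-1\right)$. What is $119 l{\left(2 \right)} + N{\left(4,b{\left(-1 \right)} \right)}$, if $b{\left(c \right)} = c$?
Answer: $-4$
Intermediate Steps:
$N{\left(k,f \right)} = - k$
$l{\left(P \right)} = 0$ ($l{\left(P \right)} = 0 \left(-2\right) = 0$)
$119 l{\left(2 \right)} + N{\left(4,b{\left(-1 \right)} \right)} = 119 \cdot 0 - 4 = 0 - 4 = -4$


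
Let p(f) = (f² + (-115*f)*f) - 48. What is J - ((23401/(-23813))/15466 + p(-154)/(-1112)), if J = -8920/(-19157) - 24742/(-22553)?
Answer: -2828493083062483184505/1164086187841624058 ≈ -2429.8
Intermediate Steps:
p(f) = -48 - 114*f² (p(f) = (f² - 115*f²) - 48 = -114*f² - 48 = -48 - 114*f²)
J = 675155254/432047821 (J = -8920*(-1/19157) - 24742*(-1/22553) = 8920/19157 + 24742/22553 = 675155254/432047821 ≈ 1.5627)
J - ((23401/(-23813))/15466 + p(-154)/(-1112)) = 675155254/432047821 - ((23401/(-23813))/15466 + (-48 - 114*(-154)²)/(-1112)) = 675155254/432047821 - ((23401*(-1/23813))*(1/15466) + (-48 - 114*23716)*(-1/1112)) = 675155254/432047821 - (-23401/23813*1/15466 + (-48 - 2703624)*(-1/1112)) = 675155254/432047821 - (-23401/368291858 - 2703672*(-1/1112)) = 675155254/432047821 - (-23401/368291858 + 337959/139) = 675155254/432047821 - 1*124467544785083/51192568262 = 675155254/432047821 - 124467544785083/51192568262 = -2828493083062483184505/1164086187841624058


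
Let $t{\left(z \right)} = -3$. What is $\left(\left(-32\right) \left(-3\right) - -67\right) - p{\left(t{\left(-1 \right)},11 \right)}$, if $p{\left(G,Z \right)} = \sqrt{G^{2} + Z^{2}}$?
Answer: $163 - \sqrt{130} \approx 151.6$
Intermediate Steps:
$\left(\left(-32\right) \left(-3\right) - -67\right) - p{\left(t{\left(-1 \right)},11 \right)} = \left(\left(-32\right) \left(-3\right) - -67\right) - \sqrt{\left(-3\right)^{2} + 11^{2}} = \left(96 + 67\right) - \sqrt{9 + 121} = 163 - \sqrt{130}$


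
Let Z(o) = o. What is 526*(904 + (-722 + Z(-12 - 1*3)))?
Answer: 87842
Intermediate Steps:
526*(904 + (-722 + Z(-12 - 1*3))) = 526*(904 + (-722 + (-12 - 1*3))) = 526*(904 + (-722 + (-12 - 3))) = 526*(904 + (-722 - 15)) = 526*(904 - 737) = 526*167 = 87842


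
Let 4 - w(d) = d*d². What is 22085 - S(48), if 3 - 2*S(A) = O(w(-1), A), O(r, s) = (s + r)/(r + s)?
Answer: 22084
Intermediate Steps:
w(d) = 4 - d³ (w(d) = 4 - d*d² = 4 - d³)
O(r, s) = 1 (O(r, s) = (r + s)/(r + s) = 1)
S(A) = 1 (S(A) = 3/2 - ½*1 = 3/2 - ½ = 1)
22085 - S(48) = 22085 - 1*1 = 22085 - 1 = 22084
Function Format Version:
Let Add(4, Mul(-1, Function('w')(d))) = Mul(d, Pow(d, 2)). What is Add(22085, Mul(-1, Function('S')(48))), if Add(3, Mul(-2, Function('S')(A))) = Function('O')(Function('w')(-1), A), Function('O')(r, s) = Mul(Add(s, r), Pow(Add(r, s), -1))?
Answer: 22084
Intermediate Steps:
Function('w')(d) = Add(4, Mul(-1, Pow(d, 3))) (Function('w')(d) = Add(4, Mul(-1, Mul(d, Pow(d, 2)))) = Add(4, Mul(-1, Pow(d, 3))))
Function('O')(r, s) = 1 (Function('O')(r, s) = Mul(Add(r, s), Pow(Add(r, s), -1)) = 1)
Function('S')(A) = 1 (Function('S')(A) = Add(Rational(3, 2), Mul(Rational(-1, 2), 1)) = Add(Rational(3, 2), Rational(-1, 2)) = 1)
Add(22085, Mul(-1, Function('S')(48))) = Add(22085, Mul(-1, 1)) = Add(22085, -1) = 22084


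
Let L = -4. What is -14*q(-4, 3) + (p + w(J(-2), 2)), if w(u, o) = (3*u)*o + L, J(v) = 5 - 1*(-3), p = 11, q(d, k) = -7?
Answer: 153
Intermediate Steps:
J(v) = 8 (J(v) = 5 + 3 = 8)
w(u, o) = -4 + 3*o*u (w(u, o) = (3*u)*o - 4 = 3*o*u - 4 = -4 + 3*o*u)
-14*q(-4, 3) + (p + w(J(-2), 2)) = -14*(-7) + (11 + (-4 + 3*2*8)) = 98 + (11 + (-4 + 48)) = 98 + (11 + 44) = 98 + 55 = 153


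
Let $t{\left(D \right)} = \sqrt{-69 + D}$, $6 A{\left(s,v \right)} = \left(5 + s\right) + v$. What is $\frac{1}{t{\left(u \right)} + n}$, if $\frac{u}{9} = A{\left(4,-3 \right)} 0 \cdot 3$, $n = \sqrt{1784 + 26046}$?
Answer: $\frac{1}{11 \sqrt{230} + i \sqrt{69}} \approx 0.0059795 - 0.00029774 i$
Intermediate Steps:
$A{\left(s,v \right)} = \frac{5}{6} + \frac{s}{6} + \frac{v}{6}$ ($A{\left(s,v \right)} = \frac{\left(5 + s\right) + v}{6} = \frac{5 + s + v}{6} = \frac{5}{6} + \frac{s}{6} + \frac{v}{6}$)
$n = 11 \sqrt{230}$ ($n = \sqrt{27830} = 11 \sqrt{230} \approx 166.82$)
$u = 0$ ($u = 9 \left(\frac{5}{6} + \frac{1}{6} \cdot 4 + \frac{1}{6} \left(-3\right)\right) 0 \cdot 3 = 9 \left(\frac{5}{6} + \frac{2}{3} - \frac{1}{2}\right) 0 \cdot 3 = 9 \cdot 1 \cdot 0 \cdot 3 = 9 \cdot 0 \cdot 3 = 9 \cdot 0 = 0$)
$\frac{1}{t{\left(u \right)} + n} = \frac{1}{\sqrt{-69 + 0} + 11 \sqrt{230}} = \frac{1}{\sqrt{-69} + 11 \sqrt{230}} = \frac{1}{i \sqrt{69} + 11 \sqrt{230}} = \frac{1}{11 \sqrt{230} + i \sqrt{69}}$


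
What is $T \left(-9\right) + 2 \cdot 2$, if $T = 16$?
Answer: $-140$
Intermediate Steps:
$T \left(-9\right) + 2 \cdot 2 = 16 \left(-9\right) + 2 \cdot 2 = -144 + 4 = -140$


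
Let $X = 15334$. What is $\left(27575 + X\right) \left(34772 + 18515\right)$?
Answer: $2286491883$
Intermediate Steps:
$\left(27575 + X\right) \left(34772 + 18515\right) = \left(27575 + 15334\right) \left(34772 + 18515\right) = 42909 \cdot 53287 = 2286491883$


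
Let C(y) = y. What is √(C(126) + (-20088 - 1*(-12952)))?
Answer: I*√7010 ≈ 83.726*I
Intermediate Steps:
√(C(126) + (-20088 - 1*(-12952))) = √(126 + (-20088 - 1*(-12952))) = √(126 + (-20088 + 12952)) = √(126 - 7136) = √(-7010) = I*√7010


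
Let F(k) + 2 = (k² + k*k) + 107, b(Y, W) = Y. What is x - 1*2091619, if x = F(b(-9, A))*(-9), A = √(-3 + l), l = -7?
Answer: -2094022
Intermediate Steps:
A = I*√10 (A = √(-3 - 7) = √(-10) = I*√10 ≈ 3.1623*I)
F(k) = 105 + 2*k² (F(k) = -2 + ((k² + k*k) + 107) = -2 + ((k² + k²) + 107) = -2 + (2*k² + 107) = -2 + (107 + 2*k²) = 105 + 2*k²)
x = -2403 (x = (105 + 2*(-9)²)*(-9) = (105 + 2*81)*(-9) = (105 + 162)*(-9) = 267*(-9) = -2403)
x - 1*2091619 = -2403 - 1*2091619 = -2403 - 2091619 = -2094022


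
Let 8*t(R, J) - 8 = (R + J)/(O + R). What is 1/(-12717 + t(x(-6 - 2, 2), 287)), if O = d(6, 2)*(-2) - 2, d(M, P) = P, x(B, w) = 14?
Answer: -64/813523 ≈ -7.8670e-5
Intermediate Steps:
O = -6 (O = 2*(-2) - 2 = -4 - 2 = -6)
t(R, J) = 1 + (J + R)/(8*(-6 + R)) (t(R, J) = 1 + ((R + J)/(-6 + R))/8 = 1 + ((J + R)/(-6 + R))/8 = 1 + (J + R)/(8*(-6 + R)))
1/(-12717 + t(x(-6 - 2, 2), 287)) = 1/(-12717 + (-48 + 287 + 9*14)/(8*(-6 + 14))) = 1/(-12717 + (1/8)*(-48 + 287 + 126)/8) = 1/(-12717 + (1/8)*(1/8)*365) = 1/(-12717 + 365/64) = 1/(-813523/64) = -64/813523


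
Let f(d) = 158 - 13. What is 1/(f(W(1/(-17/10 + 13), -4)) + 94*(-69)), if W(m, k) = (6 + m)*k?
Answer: -1/6341 ≈ -0.00015770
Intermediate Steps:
W(m, k) = k*(6 + m)
f(d) = 145
1/(f(W(1/(-17/10 + 13), -4)) + 94*(-69)) = 1/(145 + 94*(-69)) = 1/(145 - 6486) = 1/(-6341) = -1/6341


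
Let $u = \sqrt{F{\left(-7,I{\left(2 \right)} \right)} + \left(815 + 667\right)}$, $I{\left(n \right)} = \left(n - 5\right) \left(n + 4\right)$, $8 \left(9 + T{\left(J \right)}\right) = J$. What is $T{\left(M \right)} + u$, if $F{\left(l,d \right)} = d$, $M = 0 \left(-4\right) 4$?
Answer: $-9 + 2 \sqrt{366} \approx 29.262$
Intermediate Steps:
$M = 0$ ($M = 0 \cdot 4 = 0$)
$T{\left(J \right)} = -9 + \frac{J}{8}$
$I{\left(n \right)} = \left(-5 + n\right) \left(4 + n\right)$
$u = 2 \sqrt{366}$ ($u = \sqrt{\left(-20 + 2^{2} - 2\right) + \left(815 + 667\right)} = \sqrt{\left(-20 + 4 - 2\right) + 1482} = \sqrt{-18 + 1482} = \sqrt{1464} = 2 \sqrt{366} \approx 38.262$)
$T{\left(M \right)} + u = \left(-9 + \frac{1}{8} \cdot 0\right) + 2 \sqrt{366} = \left(-9 + 0\right) + 2 \sqrt{366} = -9 + 2 \sqrt{366}$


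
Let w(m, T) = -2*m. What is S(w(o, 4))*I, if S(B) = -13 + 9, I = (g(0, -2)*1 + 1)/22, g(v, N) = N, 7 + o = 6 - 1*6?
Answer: 2/11 ≈ 0.18182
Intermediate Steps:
o = -7 (o = -7 + (6 - 1*6) = -7 + (6 - 6) = -7 + 0 = -7)
I = -1/22 (I = (-2*1 + 1)/22 = (-2 + 1)*(1/22) = -1*1/22 = -1/22 ≈ -0.045455)
S(B) = -4
S(w(o, 4))*I = -4*(-1/22) = 2/11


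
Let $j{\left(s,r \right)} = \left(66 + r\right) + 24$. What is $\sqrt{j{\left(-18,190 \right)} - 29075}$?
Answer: $i \sqrt{28795} \approx 169.69 i$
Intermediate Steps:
$j{\left(s,r \right)} = 90 + r$
$\sqrt{j{\left(-18,190 \right)} - 29075} = \sqrt{\left(90 + 190\right) - 29075} = \sqrt{280 - 29075} = \sqrt{-28795} = i \sqrt{28795}$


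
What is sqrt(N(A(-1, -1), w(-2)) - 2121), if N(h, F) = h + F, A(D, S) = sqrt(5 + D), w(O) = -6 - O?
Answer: I*sqrt(2123) ≈ 46.076*I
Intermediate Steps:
N(h, F) = F + h
sqrt(N(A(-1, -1), w(-2)) - 2121) = sqrt(((-6 - 1*(-2)) + sqrt(5 - 1)) - 2121) = sqrt(((-6 + 2) + sqrt(4)) - 2121) = sqrt((-4 + 2) - 2121) = sqrt(-2 - 2121) = sqrt(-2123) = I*sqrt(2123)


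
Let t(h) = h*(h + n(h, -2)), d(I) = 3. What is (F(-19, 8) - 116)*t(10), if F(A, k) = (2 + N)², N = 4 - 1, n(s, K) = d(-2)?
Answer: -11830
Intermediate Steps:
n(s, K) = 3
N = 3
F(A, k) = 25 (F(A, k) = (2 + 3)² = 5² = 25)
t(h) = h*(3 + h) (t(h) = h*(h + 3) = h*(3 + h))
(F(-19, 8) - 116)*t(10) = (25 - 116)*(10*(3 + 10)) = -910*13 = -91*130 = -11830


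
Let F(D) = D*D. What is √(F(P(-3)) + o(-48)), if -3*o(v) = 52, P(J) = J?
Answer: 5*I*√3/3 ≈ 2.8868*I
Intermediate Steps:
F(D) = D²
o(v) = -52/3 (o(v) = -⅓*52 = -52/3)
√(F(P(-3)) + o(-48)) = √((-3)² - 52/3) = √(9 - 52/3) = √(-25/3) = 5*I*√3/3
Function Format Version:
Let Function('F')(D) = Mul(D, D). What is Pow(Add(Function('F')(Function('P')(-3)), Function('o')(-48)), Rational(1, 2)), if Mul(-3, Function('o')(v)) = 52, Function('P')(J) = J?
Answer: Mul(Rational(5, 3), I, Pow(3, Rational(1, 2))) ≈ Mul(2.8868, I)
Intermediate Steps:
Function('F')(D) = Pow(D, 2)
Function('o')(v) = Rational(-52, 3) (Function('o')(v) = Mul(Rational(-1, 3), 52) = Rational(-52, 3))
Pow(Add(Function('F')(Function('P')(-3)), Function('o')(-48)), Rational(1, 2)) = Pow(Add(Pow(-3, 2), Rational(-52, 3)), Rational(1, 2)) = Pow(Add(9, Rational(-52, 3)), Rational(1, 2)) = Pow(Rational(-25, 3), Rational(1, 2)) = Mul(Rational(5, 3), I, Pow(3, Rational(1, 2)))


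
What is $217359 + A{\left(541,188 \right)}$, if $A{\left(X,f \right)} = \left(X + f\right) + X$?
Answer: $218629$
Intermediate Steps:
$A{\left(X,f \right)} = f + 2 X$
$217359 + A{\left(541,188 \right)} = 217359 + \left(188 + 2 \cdot 541\right) = 217359 + \left(188 + 1082\right) = 217359 + 1270 = 218629$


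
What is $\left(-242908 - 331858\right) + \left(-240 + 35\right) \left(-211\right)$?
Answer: $-531511$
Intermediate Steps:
$\left(-242908 - 331858\right) + \left(-240 + 35\right) \left(-211\right) = -574766 - -43255 = -574766 + 43255 = -531511$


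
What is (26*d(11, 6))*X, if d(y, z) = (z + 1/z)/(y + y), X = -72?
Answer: -5772/11 ≈ -524.73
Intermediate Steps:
d(y, z) = (z + 1/z)/(2*y) (d(y, z) = (z + 1/z)/((2*y)) = (z + 1/z)*(1/(2*y)) = (z + 1/z)/(2*y))
(26*d(11, 6))*X = (26*((½)*(1 + 6²)/(11*6)))*(-72) = (26*((½)*(1/11)*(⅙)*(1 + 36)))*(-72) = (26*((½)*(1/11)*(⅙)*37))*(-72) = (26*(37/132))*(-72) = (481/66)*(-72) = -5772/11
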